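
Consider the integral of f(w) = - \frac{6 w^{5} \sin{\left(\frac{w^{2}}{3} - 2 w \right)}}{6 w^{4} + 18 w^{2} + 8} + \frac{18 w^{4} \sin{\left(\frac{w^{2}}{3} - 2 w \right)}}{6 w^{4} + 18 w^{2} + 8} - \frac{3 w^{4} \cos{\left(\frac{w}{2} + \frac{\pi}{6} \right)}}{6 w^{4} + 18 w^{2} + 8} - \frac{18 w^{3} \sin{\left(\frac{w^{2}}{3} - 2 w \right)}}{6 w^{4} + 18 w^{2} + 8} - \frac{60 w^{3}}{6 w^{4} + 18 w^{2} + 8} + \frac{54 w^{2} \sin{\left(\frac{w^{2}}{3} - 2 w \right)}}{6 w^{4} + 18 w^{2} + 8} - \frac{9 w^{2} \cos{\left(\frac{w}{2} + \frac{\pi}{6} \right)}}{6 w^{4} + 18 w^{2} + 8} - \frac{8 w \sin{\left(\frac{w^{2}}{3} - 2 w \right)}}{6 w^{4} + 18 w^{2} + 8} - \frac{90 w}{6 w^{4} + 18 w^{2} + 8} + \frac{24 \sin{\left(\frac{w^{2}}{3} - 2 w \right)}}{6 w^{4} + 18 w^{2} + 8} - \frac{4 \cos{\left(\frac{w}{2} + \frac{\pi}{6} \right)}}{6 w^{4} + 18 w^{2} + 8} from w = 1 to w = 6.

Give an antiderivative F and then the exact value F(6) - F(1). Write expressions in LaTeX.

Integrate term by term and add the pieces.
F(w) = - \frac{5 \log{\left(\frac{w^{4}}{2} + \frac{3 w^{2}}{2} + \frac{2}{3} \right)}}{2} - \sin{\left(\frac{w}{2} + \frac{\pi}{6} \right)} + \frac{3 \cos{\left(\frac{w^{2}}{3} - 2 w \right)}}{2} is an antiderivative of f.
Check: d/dw[- \frac{5 \log{\left(\frac{w^{4}}{2} + \frac{3 w^{2}}{2} + \frac{2}{3} \right)}}{2} - \sin{\left(\frac{w}{2} + \frac{\pi}{6} \right)} + \frac{3 \cos{\left(\frac{w^{2}}{3} - 2 w \right)}}{2}] = \frac{- 6 w^{5} \sin{\left(\frac{w^{2}}{3} - 2 w \right)} + 18 w^{4} \sin{\left(\frac{w^{2}}{3} - 2 w \right)} - 3 w^{4} \cos{\left(\frac{w}{2} + \frac{\pi}{6} \right)} - 18 w^{3} \sin{\left(\frac{w^{2}}{3} - 2 w \right)} - 60 w^{3} + 54 w^{2} \sin{\left(\frac{w^{2}}{3} - 2 w \right)} - 9 w^{2} \cos{\left(\frac{w}{2} + \frac{\pi}{6} \right)} - 8 w \sin{\left(\frac{w^{2}}{3} - 2 w \right)} - 90 w + 24 \sin{\left(\frac{w^{2}}{3} - 2 w \right)} - 4 \cos{\left(\frac{w}{2} + \frac{\pi}{6} \right)}}{6 w^{4} + 18 w^{2} + 8}, which equals f(w).
F(6) = - \frac{5 \log{\left(\frac{2108}{3} \right)}}{2} - \sin{\left(\frac{\pi}{6} + 3 \right)} + \frac{3}{2}; F(1) = - \frac{5 \log{\left(\frac{8}{3} \right)}}{2} - \sin{\left(\frac{1}{2} + \frac{\pi}{6} \right)} + \frac{3 \cos{\left(\frac{5}{3} \right)}}{2}.
Integral = F(6) - F(1) = - \frac{5 \log{\left(\frac{2108}{3} \right)}}{2} - \frac{3 \cos{\left(\frac{5}{3} \right)}}{2} - \sin{\left(\frac{\pi}{6} + 3 \right)} + \sin{\left(\frac{1}{2} + \frac{\pi}{6} \right)} + \frac{3}{2} + \frac{5 \log{\left(\frac{8}{3} \right)}}{2}.

Antiderivative: F(w) = - \frac{5 \log{\left(\frac{w^{4}}{2} + \frac{3 w^{2}}{2} + \frac{2}{3} \right)}}{2} - \sin{\left(\frac{w}{2} + \frac{\pi}{6} \right)} + \frac{3 \cos{\left(\frac{w^{2}}{3} - 2 w \right)}}{2}; value = - \frac{5 \log{\left(\frac{2108}{3} \right)}}{2} - \frac{3 \cos{\left(\frac{5}{3} \right)}}{2} - \sin{\left(\frac{\pi}{6} + 3 \right)} + \sin{\left(\frac{1}{2} + \frac{\pi}{6} \right)} + \frac{3}{2} + \frac{5 \log{\left(\frac{8}{3} \right)}}{2}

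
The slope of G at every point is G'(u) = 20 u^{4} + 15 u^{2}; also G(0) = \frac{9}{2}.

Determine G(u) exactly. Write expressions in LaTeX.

Integrate term by term and add the pieces.
A general antiderivative is 4 u^{5} + 5 u^{3} + \frac{5}{2} + C.
The condition gives C = \frac{9}{2} - (\frac{5}{2}) = 2.
So G(u) = 4 u^{5} + 5 u^{3} + \frac{9}{2}.
Check: d/du[4 u^{5} + 5 u^{3} + \frac{9}{2}] = 20 u^{4} + 15 u^{2} = G'(u).

G(u) = 4 u^{5} + 5 u^{3} + \frac{9}{2}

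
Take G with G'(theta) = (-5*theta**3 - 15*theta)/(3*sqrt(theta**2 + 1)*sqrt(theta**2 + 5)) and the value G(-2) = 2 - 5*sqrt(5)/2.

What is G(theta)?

G(theta) = -(5*sqrt(theta**2 + 1)*sqrt(theta**2 + 5) - 12)/6

G'(theta) has the shape u'v + uv' for u = -5*sqrt(theta**2 + 1)/6 and v = sqrt(theta**2 + 5) — it is the derivative of the product u*v.
A general antiderivative is -5*sqrt(theta**2 + 1)*sqrt(theta**2 + 5)/6 + C.
The condition gives C = 2 - 5*sqrt(5)/2 - (-5*sqrt(5)/2) = 2.
So G(theta) = -(5*sqrt(theta**2 + 1)*sqrt(theta**2 + 5) - 12)/6.
Check: d/dtheta[-(5*sqrt(theta**2 + 1)*sqrt(theta**2 + 5) - 12)/6] = (-5*theta**3 - 15*theta)/(3*sqrt(theta**2 + 1)*sqrt(theta**2 + 5)) = G'(theta).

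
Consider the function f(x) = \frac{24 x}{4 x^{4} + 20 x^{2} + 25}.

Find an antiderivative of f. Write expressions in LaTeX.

An antiderivative is F(x) = - \frac{3}{x^{2} + \frac{5}{2}}.

The substitution u = x^{2} + \frac{5}{2} works: f is exactly (dF/du)*(du/dx) for that inner function.
Check: d/dx[- \frac{3}{x^{2} + \frac{5}{2}}] = \frac{24 x}{4 x^{4} + 20 x^{2} + 25} = f(x).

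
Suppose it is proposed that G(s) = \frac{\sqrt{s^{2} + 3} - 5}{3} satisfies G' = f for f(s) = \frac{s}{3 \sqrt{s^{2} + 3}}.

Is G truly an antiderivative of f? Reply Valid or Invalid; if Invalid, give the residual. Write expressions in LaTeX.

d/ds[G] = \frac{s}{3 \sqrt{s^{2} + 3}}
This equals f(s) exactly, so the claim holds.

Valid - the claim checks out under differentiation.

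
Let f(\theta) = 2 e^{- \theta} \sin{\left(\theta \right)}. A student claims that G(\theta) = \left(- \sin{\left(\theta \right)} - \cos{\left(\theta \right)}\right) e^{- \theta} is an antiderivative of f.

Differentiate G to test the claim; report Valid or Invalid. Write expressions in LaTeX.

Valid: G'(\theta) = f(\theta).

d/d\theta[G] = 2 e^{- \theta} \sin{\left(\theta \right)}
This equals f(\theta) exactly, so the claim holds.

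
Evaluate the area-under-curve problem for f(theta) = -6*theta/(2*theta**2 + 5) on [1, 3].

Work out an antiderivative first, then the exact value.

The substitution u = 2*theta**2 + 5 works: f is exactly (dF/du)*(du/dtheta) for that inner function.
F(theta) = -3*log(2*theta**2 + 5)/2 is an antiderivative of f.
Check: d/dtheta[-3*log(2*theta**2 + 5)/2] = -6*theta/(2*theta**2 + 5) = f(theta).
F(3) = -3*log(23)/2; F(1) = -3*log(7)/2.
Integral = F(3) - F(1) = -3*log(23)/2 + 3*log(7)/2.

Antiderivative: F(theta) = -3*log(2*theta**2 + 5)/2; value = -3*log(23)/2 + 3*log(7)/2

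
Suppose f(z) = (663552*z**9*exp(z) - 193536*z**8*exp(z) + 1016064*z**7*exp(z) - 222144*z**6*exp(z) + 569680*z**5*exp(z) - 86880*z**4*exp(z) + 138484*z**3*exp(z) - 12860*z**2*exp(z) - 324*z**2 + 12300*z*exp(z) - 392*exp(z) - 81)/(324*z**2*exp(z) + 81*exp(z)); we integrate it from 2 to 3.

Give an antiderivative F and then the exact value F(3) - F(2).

Antiderivative: F(z) = (20736*z**8*exp(z) - 6912*z**7*exp(z) + 35424*z**6*exp(z) - 8688*z**5*exp(z) + 22321*z**4*exp(z) - 3620*z**3*exp(z) + 6150*z**2*exp(z) - 500*z*exp(z) + 54*exp(z)*atan(2*z) + 625*exp(z) + 81)*exp(-z)/81; value = -2*atan(4)/3 - exp(-2) + exp(-3) + 2*atan(6)/3 + 139644799/81

Recover f(z) by differentiating a candidate F(z); any mismatch rules it out.
F(z) = (20736*z**8*exp(z) - 6912*z**7*exp(z) + 35424*z**6*exp(z) - 8688*z**5*exp(z) + 22321*z**4*exp(z) - 3620*z**3*exp(z) + 6150*z**2*exp(z) - 500*z*exp(z) + 54*exp(z)*atan(2*z) + 625*exp(z) + 81)*exp(-z)/81 is an antiderivative of f.
Check: d/dz[(20736*z**8*exp(z) - 6912*z**7*exp(z) + 35424*z**6*exp(z) - 8688*z**5*exp(z) + 22321*z**4*exp(z) - 3620*z**3*exp(z) + 6150*z**2*exp(z) - 500*z*exp(z) + 54*exp(z)*atan(2*z) + 625*exp(z) + 81)*exp(-z)/81] = (663552*z**9*exp(z) - 193536*z**8*exp(z) + 1016064*z**7*exp(z) - 222144*z**6*exp(z) + 569680*z**5*exp(z) - 86880*z**4*exp(z) + 138484*z**3*exp(z) - 12860*z**2*exp(z) - 324*z**2 + 12300*z*exp(z) - 392*exp(z) - 81)/(324*z**2*exp(z) + 81*exp(z)) = f(z).
F(3) = exp(-3) + 2*atan(6)/3 + 146410000/81; F(2) = exp(-2) + 2*atan(4)/3 + 83521.
Integral = F(3) - F(2) = -2*atan(4)/3 - exp(-2) + exp(-3) + 2*atan(6)/3 + 139644799/81.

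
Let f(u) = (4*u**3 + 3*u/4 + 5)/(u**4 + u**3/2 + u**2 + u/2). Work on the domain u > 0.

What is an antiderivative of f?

Factor the denominator (2*u*(2*u + 1)*(u**2 + 1)) and decompose: f = (6*u - 53)/(10*(u**2 + 1)) - 66/(5*(2*u + 1)) + 10/u; each piece integrates to a log, atan, or power term.
Check: d/du[-(-100*log(u) + 66*log(u + 1/2) - 3*log(u**2 + 1) + 53*atan(u))/10] = (16*u**3 + 3*u + 20)/(4*u**4 + 2*u**3 + 4*u**2 + 2*u), which equals f(u).

An antiderivative is F(u) = -(-100*log(u) + 66*log(u + 1/2) - 3*log(u**2 + 1) + 53*atan(u))/10.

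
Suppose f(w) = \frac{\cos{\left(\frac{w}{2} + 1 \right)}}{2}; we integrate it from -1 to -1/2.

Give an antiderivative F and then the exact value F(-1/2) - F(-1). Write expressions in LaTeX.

Antiderivative: F(w) = \sin{\left(\frac{w}{2} + 1 \right)}; value = - \sin{\left(\frac{1}{2} \right)} + \sin{\left(\frac{3}{4} \right)}

Check any antiderivative F(w) by computing F'(w) and comparing it with f(w).
F(w) = \sin{\left(\frac{w}{2} + 1 \right)} is an antiderivative of f.
Check: d/dw[\sin{\left(\frac{w}{2} + 1 \right)}] = \frac{\cos{\left(\frac{w}{2} + 1 \right)}}{2} = f(w).
F(-1/2) = \sin{\left(\frac{3}{4} \right)}; F(-1) = \sin{\left(\frac{1}{2} \right)}.
Integral = F(-1/2) - F(-1) = - \sin{\left(\frac{1}{2} \right)} + \sin{\left(\frac{3}{4} \right)}.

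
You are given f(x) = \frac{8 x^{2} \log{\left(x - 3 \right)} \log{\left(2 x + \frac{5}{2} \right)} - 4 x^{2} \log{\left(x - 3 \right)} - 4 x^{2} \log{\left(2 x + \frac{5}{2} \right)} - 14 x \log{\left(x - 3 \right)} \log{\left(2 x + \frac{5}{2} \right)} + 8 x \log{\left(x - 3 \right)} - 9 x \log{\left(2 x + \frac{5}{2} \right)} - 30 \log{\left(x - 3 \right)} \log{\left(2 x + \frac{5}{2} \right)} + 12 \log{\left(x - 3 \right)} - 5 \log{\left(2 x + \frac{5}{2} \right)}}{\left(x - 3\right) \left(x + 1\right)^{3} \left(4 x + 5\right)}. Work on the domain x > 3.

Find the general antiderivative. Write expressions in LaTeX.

F(x) = - \frac{4 \log{\left(x - 3 \right)} \log{\left(2 x + \frac{5}{2} \right)}}{\left(2 x + 2\right)^{2}} + C

For F(x) to be correct the identity F'(x) - f(x) = 0 must hold.
Check: d/dx[- \frac{4 \log{\left(x - 3 \right)} \log{\left(2 x + \frac{5}{2} \right)}}{\left(2 x + 2\right)^{2}}] = \frac{8 x^{2} \log{\left(x - 3 \right)} \log{\left(2 x + \frac{5}{2} \right)} - 4 x^{2} \log{\left(x - 3 \right)} - 4 x^{2} \log{\left(2 x + \frac{5}{2} \right)} - 14 x \log{\left(x - 3 \right)} \log{\left(2 x + \frac{5}{2} \right)} + 8 x \log{\left(x - 3 \right)} - 9 x \log{\left(2 x + \frac{5}{2} \right)} - 30 \log{\left(x - 3 \right)} \log{\left(2 x + \frac{5}{2} \right)} + 12 \log{\left(x - 3 \right)} - 5 \log{\left(2 x + \frac{5}{2} \right)}}{4 x^{5} + 5 x^{4} - 24 x^{3} - 62 x^{2} - 52 x - 15}, which equals f(x).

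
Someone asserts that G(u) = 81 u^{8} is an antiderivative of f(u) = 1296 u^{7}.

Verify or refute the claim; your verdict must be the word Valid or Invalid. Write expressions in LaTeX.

Invalid: d/du[G] - f = - 648 u^{7}, which is not 0.

d/du[G] = 648 u^{7}
d/du[G] - f(u) = - 648 u^{7} != 0.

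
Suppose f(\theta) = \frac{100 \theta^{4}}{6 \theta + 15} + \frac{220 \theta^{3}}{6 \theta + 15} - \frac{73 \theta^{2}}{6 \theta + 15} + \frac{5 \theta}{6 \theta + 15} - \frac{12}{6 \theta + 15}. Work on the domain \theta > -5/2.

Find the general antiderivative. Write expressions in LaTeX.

F(\theta) = - \frac{- 25 \theta^{4} + 10 \theta^{3} - \theta^{2} + 12 \log{\left(2 \theta + 5 \right)}}{6} + C

The integrand splits into summands that can be handled one at a time.
Check: d/d\theta[- \frac{- 25 \theta^{4} + 10 \theta^{3} - \theta^{2} + 12 \log{\left(2 \theta + 5 \right)}}{6}] = \frac{100 \theta^{4} + 220 \theta^{3} - 73 \theta^{2} + 5 \theta - 12}{6 \theta + 15}, which equals f(\theta).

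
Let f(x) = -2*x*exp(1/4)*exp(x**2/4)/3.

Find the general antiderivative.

F(x) = -4*exp(x**2/4 + 1/4)/3 + C

The substitution u = x**2/4 + 1/4 works: f is exactly (dF/du)*(du/dx) for that inner function.
Check: d/dx[-4*exp(x**2/4 + 1/4)/3] = -2*x*exp(1/4)*exp(x**2/4)/3 = f(x).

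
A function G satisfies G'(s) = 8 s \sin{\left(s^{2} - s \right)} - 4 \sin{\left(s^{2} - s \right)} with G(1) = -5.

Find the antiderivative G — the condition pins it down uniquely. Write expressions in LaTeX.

The substitution u = s^{2} - s works: G'(s) is exactly (dG/du)*(du/ds) for that inner function.
A general antiderivative is - 4 \cos{\left(s^{2} - s \right)} + C.
The condition gives C = -5 - (-4) = -1.
So G(s) = - 4 \cos{\left(s^{2} - s \right)} - 1.
Check: d/ds[- 4 \cos{\left(s^{2} - s \right)} - 1] = 8 s \sin{\left(s^{2} - s \right)} - 4 \sin{\left(s^{2} - s \right)} = G'(s).

G(s) = - 4 \cos{\left(s^{2} - s \right)} - 1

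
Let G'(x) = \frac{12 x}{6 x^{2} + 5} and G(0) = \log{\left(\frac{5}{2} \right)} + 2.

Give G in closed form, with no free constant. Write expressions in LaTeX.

G'(x) matches the chain-rule pattern g'(h)*h' with inner function h(x) = 3 x^{2} + \frac{5}{2}; substituting u = h(x) collapses the integral.
A general antiderivative is \log{\left(3 x^{2} + \frac{5}{2} \right)} + C.
The condition gives C = \log{\left(\frac{5}{2} \right)} + 2 - (\log{\left(\frac{5}{2} \right)}) = 2.
So G(x) = \log{\left(3 x^{2} + \frac{5}{2} \right)} + 2.
Check: d/dx[\log{\left(3 x^{2} + \frac{5}{2} \right)} + 2] = \frac{12 x}{6 x^{2} + 5} = G'(x).

G(x) = \log{\left(3 x^{2} + \frac{5}{2} \right)} + 2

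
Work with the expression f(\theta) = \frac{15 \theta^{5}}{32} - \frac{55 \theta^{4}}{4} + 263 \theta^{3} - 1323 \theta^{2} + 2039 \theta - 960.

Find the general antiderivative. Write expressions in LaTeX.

F(\theta) = \frac{64 \theta^{5} + 128 \theta^{4} - 64 \theta^{3} - 32 \theta^{2} - 5 \left(- \theta^{2} + 16 \theta - 16\right)^{3} - 64}{64} + C

The integrand splits into summands that can be handled one at a time.
Check: d/d\theta[\frac{64 \theta^{5} + 128 \theta^{4} - 64 \theta^{3} - 32 \theta^{2} - 5 \left(- \theta^{2} + 16 \theta - 16\right)^{3} - 64}{64}] = \frac{15 \theta^{5}}{32} - \frac{55 \theta^{4}}{4} + 263 \theta^{3} - 1323 \theta^{2} + 2039 \theta - 960 = f(\theta).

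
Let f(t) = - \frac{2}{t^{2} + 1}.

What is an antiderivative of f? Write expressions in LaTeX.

Any candidate F(t) must reproduce f(t) exactly when differentiated.
Check: d/dt[- 2 \operatorname{atan}{\left(t \right)}] = - \frac{2}{t^{2} + 1} = f(t).

An antiderivative is F(t) = - 2 \operatorname{atan}{\left(t \right)}.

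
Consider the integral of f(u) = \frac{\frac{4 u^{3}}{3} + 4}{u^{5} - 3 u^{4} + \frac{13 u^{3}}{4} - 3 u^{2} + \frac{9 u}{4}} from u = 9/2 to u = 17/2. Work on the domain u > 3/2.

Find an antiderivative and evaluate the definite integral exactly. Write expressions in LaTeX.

Antiderivative: F(u) = \frac{5408 u \log{\left(u \right)} - 2816 u \log{\left(u - \frac{3}{2} \right)} - 1296 u \log{\left(u^{2} + 1 \right)} + 2976 u \operatorname{atan}{\left(u \right)} - 8112 \log{\left(u \right)} + 4224 \log{\left(u - \frac{3}{2} \right)} + 1944 \log{\left(u^{2} + 1 \right)} - 4464 \operatorname{atan}{\left(u \right)} - 5304}{3042 u - 4563}; value = - \frac{16 \log{\left(\frac{9}{2} \right)}}{9} - \frac{72 \log{\left(\frac{293}{4} \right)}}{169} - \frac{1408 \log{\left(7 \right)}}{1521} - \frac{496 \operatorname{atan}{\left(\frac{9}{2} \right)}}{507} + \frac{272}{819} + \frac{1408 \log{\left(3 \right)}}{1521} + \frac{72 \log{\left(\frac{85}{4} \right)}}{169} + \frac{496 \operatorname{atan}{\left(\frac{17}{2} \right)}}{507} + \frac{16 \log{\left(\frac{17}{2} \right)}}{9}

The denominator factors as 3 u \left(2 u - 3\right)^{2} \left(u^{2} + 1\right); partial fractions split f into directly integrable pieces: - \frac{16 \left(27 u - 31\right)}{507 \left(u^{2} + 1\right)} - \frac{2816}{1521 \left(2 u - 3\right)} + \frac{272}{39 \left(2 u - 3\right)^{2}} + \frac{16}{9 u}.
F(u) = \frac{5408 u \log{\left(u \right)} - 2816 u \log{\left(u - \frac{3}{2} \right)} - 1296 u \log{\left(u^{2} + 1 \right)} + 2976 u \operatorname{atan}{\left(u \right)} - 8112 \log{\left(u \right)} + 4224 \log{\left(u - \frac{3}{2} \right)} + 1944 \log{\left(u^{2} + 1 \right)} - 4464 \operatorname{atan}{\left(u \right)} - 5304}{3042 u - 4563} is an antiderivative of f.
Check: d/du[\frac{5408 u \log{\left(u \right)} - 2816 u \log{\left(u - \frac{3}{2} \right)} - 1296 u \log{\left(u^{2} + 1 \right)} + 2976 u \operatorname{atan}{\left(u \right)} - 8112 \log{\left(u \right)} + 4224 \log{\left(u - \frac{3}{2} \right)} + 1944 \log{\left(u^{2} + 1 \right)} - 4464 \operatorname{atan}{\left(u \right)} - 5304}{3042 u - 4563}] = \frac{16 u^{3} + 48}{12 u^{5} - 36 u^{4} + 39 u^{3} - 36 u^{2} + 27 u}, which equals f(u).
F(17/2) = - \frac{72 \log{\left(\frac{293}{4} \right)}}{169} - \frac{1408 \log{\left(7 \right)}}{1521} - \frac{68}{273} + \frac{496 \operatorname{atan}{\left(\frac{17}{2} \right)}}{507} + \frac{16 \log{\left(\frac{17}{2} \right)}}{9}; F(9/2) = - \frac{72 \log{\left(\frac{85}{4} \right)}}{169} - \frac{1408 \log{\left(3 \right)}}{1521} - \frac{68}{117} + \frac{496 \operatorname{atan}{\left(\frac{9}{2} \right)}}{507} + \frac{16 \log{\left(\frac{9}{2} \right)}}{9}.
Integral = F(17/2) - F(9/2) = - \frac{16 \log{\left(\frac{9}{2} \right)}}{9} - \frac{72 \log{\left(\frac{293}{4} \right)}}{169} - \frac{1408 \log{\left(7 \right)}}{1521} - \frac{496 \operatorname{atan}{\left(\frac{9}{2} \right)}}{507} + \frac{272}{819} + \frac{1408 \log{\left(3 \right)}}{1521} + \frac{72 \log{\left(\frac{85}{4} \right)}}{169} + \frac{496 \operatorname{atan}{\left(\frac{17}{2} \right)}}{507} + \frac{16 \log{\left(\frac{17}{2} \right)}}{9}.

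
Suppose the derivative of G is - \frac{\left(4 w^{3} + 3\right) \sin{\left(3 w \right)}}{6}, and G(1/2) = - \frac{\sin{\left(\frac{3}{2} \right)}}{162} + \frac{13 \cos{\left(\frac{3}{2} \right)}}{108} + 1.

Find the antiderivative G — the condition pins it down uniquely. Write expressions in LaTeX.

Any candidate G(w) must reproduce the stated G'(w) exactly.
A general antiderivative is \frac{2 w^{3} \cos{\left(3 w \right)}}{9} - \frac{2 w^{2} \sin{\left(3 w \right)}}{9} - \frac{4 w \cos{\left(3 w \right)}}{27} + \frac{4 \sin{\left(3 w \right)}}{81} + \frac{\cos{\left(3 w \right)}}{6} + C.
The condition gives C = - \frac{\sin{\left(\frac{3}{2} \right)}}{162} + \frac{13 \cos{\left(\frac{3}{2} \right)}}{108} + 1 - (- \frac{\sin{\left(\frac{3}{2} \right)}}{162} + \frac{13 \cos{\left(\frac{3}{2} \right)}}{108}) = 1.
So G(w) = \frac{2 w^{3} \cos{\left(3 w \right)}}{9} - \frac{2 w^{2} \sin{\left(3 w \right)}}{9} - \frac{4 w \cos{\left(3 w \right)}}{27} + \frac{4 \sin{\left(3 w \right)}}{81} + \frac{\cos{\left(3 w \right)}}{6} + 1.
Check: d/dw[\frac{2 w^{3} \cos{\left(3 w \right)}}{9} - \frac{2 w^{2} \sin{\left(3 w \right)}}{9} - \frac{4 w \cos{\left(3 w \right)}}{27} + \frac{4 \sin{\left(3 w \right)}}{81} + \frac{\cos{\left(3 w \right)}}{6} + 1] = - \frac{2 w^{3} \sin{\left(3 w \right)}}{3} - \frac{\sin{\left(3 w \right)}}{2}, which equals G'(w).

G(w) = \frac{2 w^{3} \cos{\left(3 w \right)}}{9} - \frac{2 w^{2} \sin{\left(3 w \right)}}{9} - \frac{4 w \cos{\left(3 w \right)}}{27} + \frac{4 \sin{\left(3 w \right)}}{81} + \frac{\cos{\left(3 w \right)}}{6} + 1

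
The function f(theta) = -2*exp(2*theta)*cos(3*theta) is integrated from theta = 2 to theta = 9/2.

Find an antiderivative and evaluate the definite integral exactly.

Antiderivative: F(theta) = 2*(-3*sin(3*theta) - 2*cos(3*theta))*exp(2*theta)/13; value = -6*exp(9)*sin(27/2)/13 - 4*exp(9)*cos(27/2)/13 + 6*exp(4)*sin(6)/13 + 4*exp(4)*cos(6)/13

An antiderivative F(theta) passes only if d/dtheta[F] lands on f(theta) exactly.
F(theta) = 2*(-3*sin(3*theta) - 2*cos(3*theta))*exp(2*theta)/13 is an antiderivative of f.
Check: d/dtheta[2*(-3*sin(3*theta) - 2*cos(3*theta))*exp(2*theta)/13] = -2*exp(2*theta)*cos(3*theta) = f(theta).
F(9/2) = -6*exp(9)*sin(27/2)/13 - 4*exp(9)*cos(27/2)/13; F(2) = -4*exp(4)*cos(6)/13 - 6*exp(4)*sin(6)/13.
Integral = F(9/2) - F(2) = -6*exp(9)*sin(27/2)/13 - 4*exp(9)*cos(27/2)/13 + 6*exp(4)*sin(6)/13 + 4*exp(4)*cos(6)/13.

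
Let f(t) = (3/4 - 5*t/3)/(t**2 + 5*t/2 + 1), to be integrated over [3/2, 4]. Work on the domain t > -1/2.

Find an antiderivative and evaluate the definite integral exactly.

Antiderivative: F(t) = 19*log(t + 1/2)/18 - 49*log(t + 2)/18; value = -49*log(6)/18 - 19*log(2)/18 + 19*log(9/2)/18 + 49*log(7/2)/18

Factor the denominator (6*(t + 2)*(2*t + 1)) and decompose: f = 19/(9*(2*t + 1)) - 49/(18*(t + 2)); each piece integrates to a log, atan, or power term.
F(t) = 19*log(t + 1/2)/18 - 49*log(t + 2)/18 is an antiderivative of f.
Check: d/dt[19*log(t + 1/2)/18 - 49*log(t + 2)/18] = (9 - 20*t)/(12*t**2 + 30*t + 12), which equals f(t).
F(4) = -49*log(6)/18 + 19*log(9/2)/18; F(3/2) = -49*log(7/2)/18 + 19*log(2)/18.
Integral = F(4) - F(3/2) = -49*log(6)/18 - 19*log(2)/18 + 19*log(9/2)/18 + 49*log(7/2)/18.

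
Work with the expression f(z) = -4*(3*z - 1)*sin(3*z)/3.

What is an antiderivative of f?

An antiderivative is F(z) = 4*(3*z*cos(3*z) - sin(3*z) - cos(3*z))/9.

A first test for any F(z): its z-derivative must equal f(z) identically.
Check: d/dz[4*(3*z*cos(3*z) - sin(3*z) - cos(3*z))/9] = -4*z*sin(3*z) + 4*sin(3*z)/3, which equals f(z).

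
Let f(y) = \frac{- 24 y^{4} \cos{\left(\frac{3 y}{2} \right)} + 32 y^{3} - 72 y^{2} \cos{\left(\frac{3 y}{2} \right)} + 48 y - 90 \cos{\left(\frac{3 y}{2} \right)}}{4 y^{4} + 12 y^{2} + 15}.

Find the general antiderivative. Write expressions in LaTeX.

F(y) = 2 \log{\left(\frac{2 y^{4}}{3} + 2 y^{2} + \frac{5}{2} \right)} - 4 \sin{\left(\frac{3 y}{2} \right)} + C

Differentiate the proposed F(y) back; it has to land on f(y) exactly.
Check: d/dy[2 \log{\left(\frac{2 y^{4}}{3} + 2 y^{2} + \frac{5}{2} \right)} - 4 \sin{\left(\frac{3 y}{2} \right)}] = \frac{- 24 y^{4} \cos{\left(\frac{3 y}{2} \right)} + 32 y^{3} - 72 y^{2} \cos{\left(\frac{3 y}{2} \right)} + 48 y - 90 \cos{\left(\frac{3 y}{2} \right)}}{4 y^{4} + 12 y^{2} + 15} = f(y).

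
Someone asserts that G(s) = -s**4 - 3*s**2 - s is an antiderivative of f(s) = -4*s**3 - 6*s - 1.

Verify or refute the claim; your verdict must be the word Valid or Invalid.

Valid. The derivative of G reproduces f.

d/ds[G] = -4*s**3 - 6*s - 1
This equals f(s) exactly, so the claim holds.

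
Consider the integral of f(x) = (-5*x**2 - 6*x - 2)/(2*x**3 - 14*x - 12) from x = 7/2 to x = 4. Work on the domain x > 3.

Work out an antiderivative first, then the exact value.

Antiderivative: F(x) = -13*log(x - 3)/8 + log(x + 1)/8 - log(x + 2); value = -log(6) - 13*log(2)/8 - log(9/2)/8 + log(5)/8 + log(11/2)

Factor the denominator (2*(x - 3)*(x + 1)*(x + 2)) and decompose: f = -1/(x + 2) + 1/(8*(x + 1)) - 13/(8*(x - 3)); each piece integrates to a log, atan, or power term.
F(x) = -13*log(x - 3)/8 + log(x + 1)/8 - log(x + 2) is an antiderivative of f.
Check: d/dx[-13*log(x - 3)/8 + log(x + 1)/8 - log(x + 2)] = (-5*x**2 - 6*x - 2)/(2*x**3 - 14*x - 12) = f(x).
F(4) = -log(6) + log(5)/8; F(7/2) = -log(11/2) + log(9/2)/8 + 13*log(2)/8.
Integral = F(4) - F(7/2) = -log(6) - 13*log(2)/8 - log(9/2)/8 + log(5)/8 + log(11/2).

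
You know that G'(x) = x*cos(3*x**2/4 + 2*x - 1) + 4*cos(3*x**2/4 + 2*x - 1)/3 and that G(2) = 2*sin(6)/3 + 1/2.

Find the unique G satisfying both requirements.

G(x) = (4*sin(3*x**2/4 + 2*x - 1) + 3)/6

G'(x) matches the chain-rule pattern g'(h)*h' with inner function h(x) = 3*x**2/4 + 2*x - 1; substituting u = h(x) collapses the integral.
A general antiderivative is 2*sin(3*x**2/4 + 2*x - 1)/3 + C.
The condition gives C = 2*sin(6)/3 + 1/2 - (2*sin(6)/3) = 1/2.
So G(x) = (4*sin(3*x**2/4 + 2*x - 1) + 3)/6.
Check: d/dx[(4*sin(3*x**2/4 + 2*x - 1) + 3)/6] = x*cos(3*x**2/4 + 2*x - 1) + 4*cos(3*x**2/4 + 2*x - 1)/3 = G'(x).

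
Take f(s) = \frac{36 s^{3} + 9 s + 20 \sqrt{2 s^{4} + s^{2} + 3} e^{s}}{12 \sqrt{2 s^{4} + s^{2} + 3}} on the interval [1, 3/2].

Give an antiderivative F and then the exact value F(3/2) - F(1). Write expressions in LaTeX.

Antiderivative: F(s) = \frac{3 \sqrt{2 s^{4} + s^{2} + 3}}{4} + \frac{5 e^{s}}{3}; value = - \frac{5 e}{3} - \frac{3 \sqrt{6}}{4} + \frac{3 \sqrt{246}}{16} + \frac{5 e^{\frac{3}{2}}}{3}

Differentiate the proposed F(s) back; it has to land on f(s) exactly.
F(s) = \frac{3 \sqrt{2 s^{4} + s^{2} + 3}}{4} + \frac{5 e^{s}}{3} is an antiderivative of f.
Check: d/ds[\frac{3 \sqrt{2 s^{4} + s^{2} + 3}}{4} + \frac{5 e^{s}}{3}] = \frac{36 s^{3} + 9 s + 20 \sqrt{2 s^{4} + s^{2} + 3} e^{s}}{12 \sqrt{2 s^{4} + s^{2} + 3}} = f(s).
F(3/2) = \frac{3 \sqrt{246}}{16} + \frac{5 e^{\frac{3}{2}}}{3}; F(1) = \frac{3 \sqrt{6}}{4} + \frac{5 e}{3}.
Integral = F(3/2) - F(1) = - \frac{5 e}{3} - \frac{3 \sqrt{6}}{4} + \frac{3 \sqrt{246}}{16} + \frac{5 e^{\frac{3}{2}}}{3}.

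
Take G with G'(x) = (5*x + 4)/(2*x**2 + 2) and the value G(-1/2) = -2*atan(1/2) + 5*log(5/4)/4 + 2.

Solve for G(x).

The proposed G(x) is checked by its d/dx: the result must match the given G'(x).
A general antiderivative is 5*log(x**2 + 1)/4 + 2*atan(x) + C.
The condition gives C = -2*atan(1/2) + 5*log(5/4)/4 + 2 - (-2*atan(1/2) + 5*log(5/4)/4) = 2.
So G(x) = 5*log(x**2 + 1)/4 + 2*atan(x) + 2.
Check: d/dx[5*log(x**2 + 1)/4 + 2*atan(x) + 2] = (5*x + 4)/(2*x**2 + 2) = G'(x).

G(x) = 5*log(x**2 + 1)/4 + 2*atan(x) + 2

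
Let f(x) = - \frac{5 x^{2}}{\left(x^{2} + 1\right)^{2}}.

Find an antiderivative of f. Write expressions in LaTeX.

Whatever form F(x) takes, F'(x) = f(x) is non-negotiable.
Check: d/dx[\frac{5 x}{2 x^{2} + 2} - \frac{5 \operatorname{atan}{\left(x \right)}}{2}] = - \frac{5 x^{2}}{x^{4} + 2 x^{2} + 1}, which equals f(x).

An antiderivative is F(x) = \frac{5 x}{2 x^{2} + 2} - \frac{5 \operatorname{atan}{\left(x \right)}}{2}.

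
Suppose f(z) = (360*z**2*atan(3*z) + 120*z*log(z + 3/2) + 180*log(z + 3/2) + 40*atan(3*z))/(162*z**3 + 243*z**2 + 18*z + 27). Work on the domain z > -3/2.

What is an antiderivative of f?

Recognize the product-rule pattern: f = u'v + uv' with u = 20*atan(3*z)/9, v = log(z + 3/2), so integration by parts undoes it.
Check: d/dz[20*log(z + 3/2)*atan(3*z)/9] = (360*z**2*atan(3*z) + 120*z*log(z + 3/2) + 180*log(z + 3/2) + 40*atan(3*z))/(162*z**3 + 243*z**2 + 18*z + 27) = f(z).

An antiderivative is F(z) = 20*log(z + 3/2)*atan(3*z)/9.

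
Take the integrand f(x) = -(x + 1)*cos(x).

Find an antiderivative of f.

Check any antiderivative F(x) by computing F'(x) and comparing it with f(x).
Check: d/dx[-x*sin(x) - sin(x) - cos(x)] = -x*cos(x) - cos(x), which equals f(x).

An antiderivative is F(x) = -x*sin(x) - sin(x) - cos(x).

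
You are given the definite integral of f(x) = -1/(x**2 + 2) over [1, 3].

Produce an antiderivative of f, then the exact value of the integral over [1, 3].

An antiderivative F(x) passes only if d/dx[F] lands on f(x) exactly.
F(x) = -sqrt(2)*atan(sqrt(2)*x/2)/2 is an antiderivative of f.
Check: d/dx[-sqrt(2)*atan(sqrt(2)*x/2)/2] = -1/(x**2 + 2) = f(x).
F(3) = -sqrt(2)*atan(3*sqrt(2)/2)/2; F(1) = -sqrt(2)*atan(sqrt(2)/2)/2.
Integral = F(3) - F(1) = -sqrt(2)*atan(3*sqrt(2)/2)/2 + sqrt(2)*atan(sqrt(2)/2)/2.

Antiderivative: F(x) = -sqrt(2)*atan(sqrt(2)*x/2)/2; value = -sqrt(2)*atan(3*sqrt(2)/2)/2 + sqrt(2)*atan(sqrt(2)/2)/2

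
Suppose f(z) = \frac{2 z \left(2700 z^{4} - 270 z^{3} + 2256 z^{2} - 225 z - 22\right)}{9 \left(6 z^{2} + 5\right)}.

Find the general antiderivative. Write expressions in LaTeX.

An antiderivative F(z) passes only if d/dz[F] lands on f(z) exactly.
Check: d/dz[25 z^{4} - \frac{10 z^{3}}{3} + \frac{z^{2}}{9} - \frac{\log{\left(2 z^{2} + \frac{5}{3} \right)}}{2}] = \frac{5400 z^{5} - 540 z^{4} + 4512 z^{3} - 450 z^{2} - 44 z}{54 z^{2} + 45}, which equals f(z).

F(z) = 25 z^{4} - \frac{10 z^{3}}{3} + \frac{z^{2}}{9} - \frac{\log{\left(2 z^{2} + \frac{5}{3} \right)}}{2} + C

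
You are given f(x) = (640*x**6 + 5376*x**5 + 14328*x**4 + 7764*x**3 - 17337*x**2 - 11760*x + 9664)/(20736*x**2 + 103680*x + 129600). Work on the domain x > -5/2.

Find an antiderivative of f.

Recognize the product-rule pattern: f = u'v + uv' with u = 1/(3*(2*x + 5)), v = (x**2/3 + 3*x/4 - 2/3)**3, so integration by parts undoes it.
Check: d/dx[(4*x**2 + 9*x - 8)**3/(5184*(2*x + 5))] = (640*x**6 + 5376*x**5 + 14328*x**4 + 7764*x**3 - 17337*x**2 - 11760*x + 9664)/(20736*x**2 + 103680*x + 129600) = f(x).

An antiderivative is F(x) = (4*x**2 + 9*x - 8)**3/(5184*(2*x + 5)).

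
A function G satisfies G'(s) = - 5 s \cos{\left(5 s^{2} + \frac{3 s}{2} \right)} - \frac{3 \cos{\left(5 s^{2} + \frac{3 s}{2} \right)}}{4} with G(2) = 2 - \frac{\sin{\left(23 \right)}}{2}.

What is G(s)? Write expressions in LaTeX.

G'(s) matches the chain-rule pattern g'(h)*h' with inner function h(s) = 5 s^{2} + \frac{3 s}{2}; substituting u = h(s) collapses the integral.
A general antiderivative is - \frac{\sin{\left(5 s^{2} + \frac{3 s}{2} \right)}}{2} + C.
The condition gives C = 2 - \frac{\sin{\left(23 \right)}}{2} - (- \frac{\sin{\left(23 \right)}}{2}) = 2.
So G(s) = 2 - \frac{\sin{\left(5 s^{2} + \frac{3 s}{2} \right)}}{2}.
Check: d/ds[2 - \frac{\sin{\left(5 s^{2} + \frac{3 s}{2} \right)}}{2}] = - 5 s \cos{\left(5 s^{2} + \frac{3 s}{2} \right)} - \frac{3 \cos{\left(5 s^{2} + \frac{3 s}{2} \right)}}{4} = G'(s).

G(s) = 2 - \frac{\sin{\left(5 s^{2} + \frac{3 s}{2} \right)}}{2}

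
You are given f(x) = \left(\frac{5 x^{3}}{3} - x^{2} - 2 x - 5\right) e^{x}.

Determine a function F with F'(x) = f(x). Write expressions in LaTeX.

f has the shape u'v + uv' for u = \frac{5 x^{3}}{3} - 6 x^{2} + 10 x - 15 and v = e^{x} — it is the derivative of the product u*v.
Check: d/dx[\frac{5 x^{3} e^{x}}{3} - 6 x^{2} e^{x} + 10 x e^{x} - 15 e^{x}] = \frac{5 x^{3} e^{x}}{3} - x^{2} e^{x} - 2 x e^{x} - 5 e^{x}, which equals f(x).

An antiderivative is F(x) = \frac{5 x^{3} e^{x}}{3} - 6 x^{2} e^{x} + 10 x e^{x} - 15 e^{x}.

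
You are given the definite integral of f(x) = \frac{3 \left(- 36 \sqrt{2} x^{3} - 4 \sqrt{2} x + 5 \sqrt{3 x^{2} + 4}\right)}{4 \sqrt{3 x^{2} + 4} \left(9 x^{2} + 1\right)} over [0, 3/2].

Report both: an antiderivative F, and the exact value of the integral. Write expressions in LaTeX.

Check any antiderivative F(x) by computing F'(x) and comparing it with f(x).
F(x) = - 2 \sqrt{\frac{3 x^{2}}{2} + 2} + \frac{5 \operatorname{atan}{\left(3 x \right)}}{4} is an antiderivative of f.
Check: d/dx[- 2 \sqrt{\frac{3 x^{2}}{2} + 2} + \frac{5 \operatorname{atan}{\left(3 x \right)}}{4}] = \frac{- 108 \sqrt{2} x^{3} - 12 \sqrt{2} x + 15 \sqrt{3 x^{2} + 4}}{36 x^{2} \sqrt{3 x^{2} + 4} + 4 \sqrt{3 x^{2} + 4}}, which equals f(x).
F(3/2) = - \frac{\sqrt{86}}{2} + \frac{5 \operatorname{atan}{\left(\frac{9}{2} \right)}}{4}; F(0) = - 2 \sqrt{2}.
Integral = F(3/2) - F(0) = - \frac{\sqrt{86}}{2} + \frac{5 \operatorname{atan}{\left(\frac{9}{2} \right)}}{4} + 2 \sqrt{2}.

Antiderivative: F(x) = - 2 \sqrt{\frac{3 x^{2}}{2} + 2} + \frac{5 \operatorname{atan}{\left(3 x \right)}}{4}; value = - \frac{\sqrt{86}}{2} + \frac{5 \operatorname{atan}{\left(\frac{9}{2} \right)}}{4} + 2 \sqrt{2}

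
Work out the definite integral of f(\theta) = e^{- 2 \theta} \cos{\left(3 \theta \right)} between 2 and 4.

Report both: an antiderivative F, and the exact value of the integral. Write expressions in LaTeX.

Antiderivative: F(\theta) = \frac{3 e^{- 2 \theta} \sin{\left(3 \theta \right)}}{13} - \frac{2 e^{- 2 \theta} \cos{\left(3 \theta \right)}}{13}; value = - \frac{2 \cos{\left(12 \right)}}{13 e^{8}} + \frac{3 \sin{\left(12 \right)}}{13 e^{8}} - \frac{3 \sin{\left(6 \right)}}{13 e^{4}} + \frac{2 \cos{\left(6 \right)}}{13 e^{4}}

Differentiate the proposed F(\theta) back; it has to land on f(\theta) exactly.
F(\theta) = \frac{3 e^{- 2 \theta} \sin{\left(3 \theta \right)}}{13} - \frac{2 e^{- 2 \theta} \cos{\left(3 \theta \right)}}{13} is an antiderivative of f.
Check: d/d\theta[\frac{3 e^{- 2 \theta} \sin{\left(3 \theta \right)}}{13} - \frac{2 e^{- 2 \theta} \cos{\left(3 \theta \right)}}{13}] = e^{- 2 \theta} \cos{\left(3 \theta \right)} = f(\theta).
F(4) = - \frac{2 \cos{\left(12 \right)}}{13 e^{8}} + \frac{3 \sin{\left(12 \right)}}{13 e^{8}}; F(2) = - \frac{2 \cos{\left(6 \right)}}{13 e^{4}} + \frac{3 \sin{\left(6 \right)}}{13 e^{4}}.
Integral = F(4) - F(2) = - \frac{2 \cos{\left(12 \right)}}{13 e^{8}} + \frac{3 \sin{\left(12 \right)}}{13 e^{8}} - \frac{3 \sin{\left(6 \right)}}{13 e^{4}} + \frac{2 \cos{\left(6 \right)}}{13 e^{4}}.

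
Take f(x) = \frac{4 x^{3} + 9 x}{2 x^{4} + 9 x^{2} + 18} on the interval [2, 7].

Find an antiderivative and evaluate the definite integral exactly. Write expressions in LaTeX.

The substitution u = \frac{2 x^{4}}{3} + 3 x^{2} + 6 works: f is exactly (dF/du)*(du/dx) for that inner function.
F(x) = \frac{\log{\left(\frac{2 x^{4}}{3} + 3 x^{2} + 6 \right)}}{2} is an antiderivative of f.
Check: d/dx[\frac{\log{\left(\frac{2 x^{4}}{3} + 3 x^{2} + 6 \right)}}{2}] = \frac{4 x^{3} + 9 x}{2 x^{4} + 9 x^{2} + 18} = f(x).
F(7) = \frac{\log{\left(\frac{5261}{3} \right)}}{2}; F(2) = \frac{\log{\left(\frac{86}{3} \right)}}{2}.
Integral = F(7) - F(2) = - \frac{\log{\left(\frac{86}{3} \right)}}{2} + \frac{\log{\left(\frac{5261}{3} \right)}}{2}.

Antiderivative: F(x) = \frac{\log{\left(\frac{2 x^{4}}{3} + 3 x^{2} + 6 \right)}}{2}; value = - \frac{\log{\left(\frac{86}{3} \right)}}{2} + \frac{\log{\left(\frac{5261}{3} \right)}}{2}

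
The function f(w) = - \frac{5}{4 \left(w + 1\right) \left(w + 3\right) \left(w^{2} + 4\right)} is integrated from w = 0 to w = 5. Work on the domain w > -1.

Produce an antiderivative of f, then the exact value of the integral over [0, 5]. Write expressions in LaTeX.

Factor the denominator (4 \left(w + 1\right) \left(w + 3\right) \left(w^{2} + 4\right)) and decompose: f = \frac{4 w + 1}{52 \left(w^{2} + 4\right)} + \frac{5}{104 \left(w + 3\right)} - \frac{1}{8 \left(w + 1\right)}; each piece integrates to a log, atan, or power term.
F(w) = - \frac{\log{\left(w + 1 \right)}}{8} + \frac{5 \log{\left(w + 3 \right)}}{104} + \frac{\log{\left(w^{2} + 4 \right)}}{26} + \frac{\operatorname{atan}{\left(\frac{w}{2} \right)}}{104} is an antiderivative of f.
Check: d/dw[- \frac{\log{\left(w + 1 \right)}}{8} + \frac{5 \log{\left(w + 3 \right)}}{104} + \frac{\log{\left(w^{2} + 4 \right)}}{26} + \frac{\operatorname{atan}{\left(\frac{w}{2} \right)}}{104}] = - \frac{5}{4 w^{4} + 16 w^{3} + 28 w^{2} + 64 w + 48}, which equals f(w).
F(5) = - \frac{\log{\left(6 \right)}}{8} + \frac{\operatorname{atan}{\left(\frac{5}{2} \right)}}{104} + \frac{5 \log{\left(8 \right)}}{104} + \frac{\log{\left(29 \right)}}{26}; F(0) = \frac{5 \log{\left(3 \right)}}{104} + \frac{\log{\left(4 \right)}}{26}.
Integral = F(5) - F(0) = - \frac{\log{\left(6 \right)}}{8} - \frac{\log{\left(4 \right)}}{26} - \frac{5 \log{\left(3 \right)}}{104} + \frac{\operatorname{atan}{\left(\frac{5}{2} \right)}}{104} + \frac{5 \log{\left(8 \right)}}{104} + \frac{\log{\left(29 \right)}}{26}.

Antiderivative: F(w) = - \frac{\log{\left(w + 1 \right)}}{8} + \frac{5 \log{\left(w + 3 \right)}}{104} + \frac{\log{\left(w^{2} + 4 \right)}}{26} + \frac{\operatorname{atan}{\left(\frac{w}{2} \right)}}{104}; value = - \frac{\log{\left(6 \right)}}{8} - \frac{\log{\left(4 \right)}}{26} - \frac{5 \log{\left(3 \right)}}{104} + \frac{\operatorname{atan}{\left(\frac{5}{2} \right)}}{104} + \frac{5 \log{\left(8 \right)}}{104} + \frac{\log{\left(29 \right)}}{26}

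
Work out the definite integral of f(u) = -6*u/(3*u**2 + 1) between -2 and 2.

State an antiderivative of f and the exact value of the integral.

Antiderivative: F(u) = -log(u**2 + 1/3); value = 0

The substitution w = u**2 + 1/3 works: f is exactly (dF/dw)*(dw/du) for that inner function.
F(u) = -log(u**2 + 1/3) is an antiderivative of f.
Check: d/du[-log(u**2 + 1/3)] = -6*u/(3*u**2 + 1) = f(u).
F(2) = -log(13/3); F(-2) = -log(13/3).
Integral = F(2) - F(-2) = 0.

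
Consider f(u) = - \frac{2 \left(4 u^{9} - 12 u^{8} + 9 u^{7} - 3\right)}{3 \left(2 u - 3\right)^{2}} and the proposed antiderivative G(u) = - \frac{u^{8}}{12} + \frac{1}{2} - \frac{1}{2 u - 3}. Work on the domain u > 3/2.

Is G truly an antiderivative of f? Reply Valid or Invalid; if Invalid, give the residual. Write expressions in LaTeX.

Valid - the claim checks out under differentiation.

d/du[G] = \frac{- 8 u^{9} + 24 u^{8} - 18 u^{7} + 6}{12 u^{2} - 36 u + 27}
This equals f(u) exactly, so the claim holds.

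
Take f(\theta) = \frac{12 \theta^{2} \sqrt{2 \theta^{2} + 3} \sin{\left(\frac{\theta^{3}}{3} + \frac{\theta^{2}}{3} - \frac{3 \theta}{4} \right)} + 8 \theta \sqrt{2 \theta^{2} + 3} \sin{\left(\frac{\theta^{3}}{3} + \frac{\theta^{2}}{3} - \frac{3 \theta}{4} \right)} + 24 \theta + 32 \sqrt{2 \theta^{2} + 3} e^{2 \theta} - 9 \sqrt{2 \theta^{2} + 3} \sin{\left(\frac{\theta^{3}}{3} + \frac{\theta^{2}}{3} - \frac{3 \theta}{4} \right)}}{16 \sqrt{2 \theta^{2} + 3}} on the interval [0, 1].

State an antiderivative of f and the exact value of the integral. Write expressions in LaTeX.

Antiderivative: F(\theta) = - \frac{- 3 \sqrt{2 \theta^{2} + 3} - 4 e^{2 \theta} + 3 \cos{\left(\frac{\theta^{3}}{3} + \frac{\theta^{2}}{3} - \frac{3 \theta}{4} \right)}}{4}; value = - \frac{3 \sqrt{3}}{4} - \frac{3 \cos{\left(\frac{1}{12} \right)}}{4} - \frac{1}{4} + \frac{3 \sqrt{5}}{4} + e^{2}

A candidate is checked by its d/d\theta: the result must match f(\theta).
F(\theta) = - \frac{- 3 \sqrt{2 \theta^{2} + 3} - 4 e^{2 \theta} + 3 \cos{\left(\frac{\theta^{3}}{3} + \frac{\theta^{2}}{3} - \frac{3 \theta}{4} \right)}}{4} is an antiderivative of f.
Check: d/d\theta[- \frac{- 3 \sqrt{2 \theta^{2} + 3} - 4 e^{2 \theta} + 3 \cos{\left(\frac{\theta^{3}}{3} + \frac{\theta^{2}}{3} - \frac{3 \theta}{4} \right)}}{4}] = \frac{12 \theta^{2} \sqrt{2 \theta^{2} + 3} \sin{\left(\frac{\theta^{3}}{3} + \frac{\theta^{2}}{3} - \frac{3 \theta}{4} \right)} + 8 \theta \sqrt{2 \theta^{2} + 3} \sin{\left(\frac{\theta^{3}}{3} + \frac{\theta^{2}}{3} - \frac{3 \theta}{4} \right)} + 24 \theta + 32 \sqrt{2 \theta^{2} + 3} e^{2 \theta} - 9 \sqrt{2 \theta^{2} + 3} \sin{\left(\frac{\theta^{3}}{3} + \frac{\theta^{2}}{3} - \frac{3 \theta}{4} \right)}}{16 \sqrt{2 \theta^{2} + 3}} = f(\theta).
F(1) = - \frac{3 \cos{\left(\frac{1}{12} \right)}}{4} + \frac{3 \sqrt{5}}{4} + e^{2}; F(0) = \frac{1}{4} + \frac{3 \sqrt{3}}{4}.
Integral = F(1) - F(0) = - \frac{3 \sqrt{3}}{4} - \frac{3 \cos{\left(\frac{1}{12} \right)}}{4} - \frac{1}{4} + \frac{3 \sqrt{5}}{4} + e^{2}.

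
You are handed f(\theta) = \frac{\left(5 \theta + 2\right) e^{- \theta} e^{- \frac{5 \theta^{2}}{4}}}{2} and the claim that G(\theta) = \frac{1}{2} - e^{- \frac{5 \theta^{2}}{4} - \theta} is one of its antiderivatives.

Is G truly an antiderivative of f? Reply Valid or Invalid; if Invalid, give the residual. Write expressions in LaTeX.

Valid: G'(\theta) = f(\theta).

d/d\theta[G] = \frac{\left(5 \theta + 2\right) e^{- \theta} e^{- \frac{5 \theta^{2}}{4}}}{2}
This equals f(\theta) exactly, so the claim holds.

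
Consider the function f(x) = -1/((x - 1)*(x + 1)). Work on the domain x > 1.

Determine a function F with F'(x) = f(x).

An antiderivative is F(x) = (-log(x - 1) + log(x + 1))/2.

Factor the denominator ((x - 1)*(x + 1)) and decompose: f = 1/(2*(x + 1)) - 1/(2*(x - 1)); each piece integrates to a log, atan, or power term.
Check: d/dx[(-log(x - 1) + log(x + 1))/2] = -1/(x**2 - 1), which equals f(x).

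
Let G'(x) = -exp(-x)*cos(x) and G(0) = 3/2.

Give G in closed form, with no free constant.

A first test for any G(x): its x-derivative must equal the given G'(x).
A general antiderivative is -exp(-x)*sin(x)/2 + exp(-x)*cos(x)/2 + C.
The condition gives C = 3/2 - (1/2) = 1.
So G(x) = 1 - exp(-x)*sin(x)/2 + exp(-x)*cos(x)/2.
Check: d/dx[1 - exp(-x)*sin(x)/2 + exp(-x)*cos(x)/2] = -exp(-x)*cos(x) = G'(x).

G(x) = 1 - exp(-x)*sin(x)/2 + exp(-x)*cos(x)/2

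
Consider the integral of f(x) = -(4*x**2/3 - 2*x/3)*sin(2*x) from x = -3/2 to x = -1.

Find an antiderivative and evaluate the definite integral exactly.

A first test for any F(x): its x-derivative must equal f(x) identically.
F(x) = (4*x**2*cos(2*x) - 4*x*sin(2*x) - 2*x*cos(2*x) + sin(2*x) - 2*cos(2*x))/6 is an antiderivative of f.
Check: d/dx[(4*x**2*cos(2*x) - 4*x*sin(2*x) - 2*x*cos(2*x) + sin(2*x) - 2*cos(2*x))/6] = -4*x**2*sin(2*x)/3 + 2*x*sin(2*x)/3, which equals f(x).
F(-1) = -5*sin(2)/6 + 2*cos(2)/3; F(-3/2) = 5*cos(3)/3 - 7*sin(3)/6.
Integral = F(-1) - F(-3/2) = -5*sin(2)/6 + 2*cos(2)/3 + 7*sin(3)/6 - 5*cos(3)/3.

Antiderivative: F(x) = (4*x**2*cos(2*x) - 4*x*sin(2*x) - 2*x*cos(2*x) + sin(2*x) - 2*cos(2*x))/6; value = -5*sin(2)/6 + 2*cos(2)/3 + 7*sin(3)/6 - 5*cos(3)/3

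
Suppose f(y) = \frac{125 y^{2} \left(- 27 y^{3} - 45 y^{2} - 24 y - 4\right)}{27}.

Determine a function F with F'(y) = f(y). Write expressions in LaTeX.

The substitution u = \frac{5 y^{2}}{2} + \frac{5 y}{3} works: f is exactly (dF/du)*(du/dy) for that inner function.
Check: d/dy[- \frac{125 y^{3} \left(3 y + 2\right)^{3}}{162}] = - 125 y^{5} - \frac{625 y^{4}}{3} - \frac{1000 y^{3}}{9} - \frac{500 y^{2}}{27}, which equals f(y).

An antiderivative is F(y) = - \frac{125 y^{3} \left(3 y + 2\right)^{3}}{162}.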